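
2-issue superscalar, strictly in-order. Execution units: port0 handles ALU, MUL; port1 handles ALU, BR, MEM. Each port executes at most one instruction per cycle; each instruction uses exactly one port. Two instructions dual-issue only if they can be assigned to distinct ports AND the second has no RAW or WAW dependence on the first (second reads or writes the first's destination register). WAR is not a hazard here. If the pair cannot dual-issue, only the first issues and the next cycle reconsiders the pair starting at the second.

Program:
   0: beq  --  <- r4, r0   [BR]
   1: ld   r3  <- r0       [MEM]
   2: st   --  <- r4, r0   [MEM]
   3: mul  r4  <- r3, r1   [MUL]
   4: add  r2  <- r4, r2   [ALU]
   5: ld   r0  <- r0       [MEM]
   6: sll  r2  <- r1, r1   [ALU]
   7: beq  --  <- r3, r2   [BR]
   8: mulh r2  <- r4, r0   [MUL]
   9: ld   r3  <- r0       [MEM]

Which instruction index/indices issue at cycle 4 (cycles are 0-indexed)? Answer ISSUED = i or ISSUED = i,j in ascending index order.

ISSUED = 6

c0: i0 beq  no-port BR/MEM
c1: i1 ld  no-port MEM/MEM
c2: i2&i3 st mul  dual
c3: i4&i5 add ld  dual
c4: i6 sll  RAW r2
c5: i7&i8 beq mulh  dual
c6: i9 ld  tail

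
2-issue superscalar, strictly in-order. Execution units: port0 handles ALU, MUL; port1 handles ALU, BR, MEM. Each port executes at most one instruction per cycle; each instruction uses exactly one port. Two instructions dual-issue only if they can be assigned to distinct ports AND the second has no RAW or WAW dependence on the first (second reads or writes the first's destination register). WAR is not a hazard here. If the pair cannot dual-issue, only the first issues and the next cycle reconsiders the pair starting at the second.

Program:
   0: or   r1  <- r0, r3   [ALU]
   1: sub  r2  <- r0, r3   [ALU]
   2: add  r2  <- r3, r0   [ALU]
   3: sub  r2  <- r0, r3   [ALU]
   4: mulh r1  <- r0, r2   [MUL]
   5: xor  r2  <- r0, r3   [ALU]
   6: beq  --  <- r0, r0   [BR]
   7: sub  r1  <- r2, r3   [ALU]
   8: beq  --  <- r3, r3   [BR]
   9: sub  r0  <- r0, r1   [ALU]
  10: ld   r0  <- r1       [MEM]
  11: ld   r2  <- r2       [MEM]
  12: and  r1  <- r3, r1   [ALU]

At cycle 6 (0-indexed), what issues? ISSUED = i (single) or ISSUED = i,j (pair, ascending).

t=0 i0&i1:or.ALU;sub.ALU ; pair
t=1 i2:add.ALU ; WAW r2
t=2 i3:sub.ALU ; RAW r2
t=3 i4&i5:mulh.MUL;xor.ALU ; pair
t=4 i6&i7:beq.BR;sub.ALU ; pair
t=5 i8&i9:beq.BR;sub.ALU ; pair
t=6 i10:ld.MEM ; no-port MEM/MEM
t=7 i11&i12:ld.MEM;and.ALU ; pair

ISSUED = 10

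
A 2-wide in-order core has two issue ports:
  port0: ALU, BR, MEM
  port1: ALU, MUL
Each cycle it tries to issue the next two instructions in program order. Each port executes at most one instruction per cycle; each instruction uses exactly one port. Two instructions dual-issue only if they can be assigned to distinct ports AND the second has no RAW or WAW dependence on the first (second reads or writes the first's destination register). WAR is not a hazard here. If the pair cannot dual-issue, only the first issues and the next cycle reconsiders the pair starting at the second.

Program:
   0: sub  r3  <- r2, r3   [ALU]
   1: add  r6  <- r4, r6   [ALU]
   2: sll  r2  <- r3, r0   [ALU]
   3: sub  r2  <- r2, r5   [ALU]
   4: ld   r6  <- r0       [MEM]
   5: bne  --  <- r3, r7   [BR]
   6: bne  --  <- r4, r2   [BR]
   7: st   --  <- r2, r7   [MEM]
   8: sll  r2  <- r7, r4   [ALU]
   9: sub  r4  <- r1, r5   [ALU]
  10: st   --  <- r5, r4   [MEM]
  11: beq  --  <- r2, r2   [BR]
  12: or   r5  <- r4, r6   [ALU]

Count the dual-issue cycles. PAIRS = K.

PAIRS = 4

  cy0 -> i0+i1 (sub.ALU+add.ALU) dual
  cy1 -> i2 (sll.ALU) RAW+WAW r2
  cy2 -> i3+i4 (sub.ALU+ld.MEM) dual
  cy3 -> i5 (bne.BR) no-port BR/BR
  cy4 -> i6 (bne.BR) no-port BR/MEM
  cy5 -> i7+i8 (st.MEM+sll.ALU) dual
  cy6 -> i9 (sub.ALU) RAW r4
  cy7 -> i10 (st.MEM) no-port MEM/BR
  cy8 -> i11+i12 (beq.BR+or.ALU) dual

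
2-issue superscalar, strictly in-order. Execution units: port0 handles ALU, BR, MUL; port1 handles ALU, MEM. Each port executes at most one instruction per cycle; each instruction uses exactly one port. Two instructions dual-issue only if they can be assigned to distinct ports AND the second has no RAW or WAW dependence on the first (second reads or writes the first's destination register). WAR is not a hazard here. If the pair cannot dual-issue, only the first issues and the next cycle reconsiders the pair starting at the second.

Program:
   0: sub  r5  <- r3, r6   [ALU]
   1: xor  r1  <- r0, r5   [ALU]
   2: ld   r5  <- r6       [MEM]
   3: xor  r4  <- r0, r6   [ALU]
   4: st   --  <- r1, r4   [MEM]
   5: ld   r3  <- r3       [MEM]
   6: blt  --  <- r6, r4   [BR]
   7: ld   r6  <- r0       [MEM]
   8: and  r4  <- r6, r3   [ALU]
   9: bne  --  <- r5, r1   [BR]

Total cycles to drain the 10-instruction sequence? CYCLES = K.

CYCLES = 7

#0 head=0: sub.ALU i0 RAW r5
#1 head=1: xor.ALU/ld.MEM i1&i2 pair
#2 head=3: xor.ALU i3 RAW r4
#3 head=4: st.MEM i4 no-port MEM/MEM
#4 head=5: ld.MEM/blt.BR i5&i6 pair
#5 head=7: ld.MEM i7 RAW r6
#6 head=8: and.ALU/bne.BR i8&i9 pair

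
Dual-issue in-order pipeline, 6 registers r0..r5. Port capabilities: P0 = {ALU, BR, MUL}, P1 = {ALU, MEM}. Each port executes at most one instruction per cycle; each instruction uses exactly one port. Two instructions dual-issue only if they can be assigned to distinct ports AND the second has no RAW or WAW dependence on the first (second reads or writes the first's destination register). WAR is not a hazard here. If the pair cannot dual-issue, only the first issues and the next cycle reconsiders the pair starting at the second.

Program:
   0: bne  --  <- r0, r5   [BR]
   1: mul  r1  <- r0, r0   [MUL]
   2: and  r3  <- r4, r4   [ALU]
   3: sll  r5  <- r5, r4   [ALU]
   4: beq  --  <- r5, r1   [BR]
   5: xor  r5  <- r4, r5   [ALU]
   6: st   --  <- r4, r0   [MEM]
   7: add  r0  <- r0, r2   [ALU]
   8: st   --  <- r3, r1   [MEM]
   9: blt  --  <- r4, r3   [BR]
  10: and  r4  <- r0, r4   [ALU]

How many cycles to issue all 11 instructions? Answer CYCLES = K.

CYCLES = 7

0. bne.BR @i0  | no-port BR/MUL
1. mul.MUL;and.ALU @i1+i2  | pair
2. sll.ALU @i3  | RAW r5
3. beq.BR;xor.ALU @i4+i5  | pair
4. st.MEM;add.ALU @i6+i7  | pair
5. st.MEM;blt.BR @i8+i9  | pair
6. and.ALU @i10  | tail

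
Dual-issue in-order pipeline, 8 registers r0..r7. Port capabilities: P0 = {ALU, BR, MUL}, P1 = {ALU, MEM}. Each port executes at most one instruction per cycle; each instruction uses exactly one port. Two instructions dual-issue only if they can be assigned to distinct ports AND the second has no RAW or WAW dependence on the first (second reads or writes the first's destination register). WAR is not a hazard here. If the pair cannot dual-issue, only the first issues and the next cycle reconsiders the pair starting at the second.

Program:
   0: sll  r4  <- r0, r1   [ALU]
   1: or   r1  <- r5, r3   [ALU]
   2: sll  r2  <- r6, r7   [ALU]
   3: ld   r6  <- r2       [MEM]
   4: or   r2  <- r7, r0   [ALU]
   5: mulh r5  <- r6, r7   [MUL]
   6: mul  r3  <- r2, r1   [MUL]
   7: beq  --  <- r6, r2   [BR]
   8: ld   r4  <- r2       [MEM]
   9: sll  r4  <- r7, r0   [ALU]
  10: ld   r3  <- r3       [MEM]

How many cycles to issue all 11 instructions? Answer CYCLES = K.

CYCLES = 7

0. sll.ALU/or.ALU @i0+i1  | 2-wide
1. sll.ALU @i2  | RAW r2
2. ld.MEM/or.ALU @i3+i4  | 2-wide
3. mulh.MUL @i5  | no-port MUL/MUL
4. mul.MUL @i6  | no-port MUL/BR
5. beq.BR/ld.MEM @i7+i8  | 2-wide
6. sll.ALU/ld.MEM @i9+i10  | 2-wide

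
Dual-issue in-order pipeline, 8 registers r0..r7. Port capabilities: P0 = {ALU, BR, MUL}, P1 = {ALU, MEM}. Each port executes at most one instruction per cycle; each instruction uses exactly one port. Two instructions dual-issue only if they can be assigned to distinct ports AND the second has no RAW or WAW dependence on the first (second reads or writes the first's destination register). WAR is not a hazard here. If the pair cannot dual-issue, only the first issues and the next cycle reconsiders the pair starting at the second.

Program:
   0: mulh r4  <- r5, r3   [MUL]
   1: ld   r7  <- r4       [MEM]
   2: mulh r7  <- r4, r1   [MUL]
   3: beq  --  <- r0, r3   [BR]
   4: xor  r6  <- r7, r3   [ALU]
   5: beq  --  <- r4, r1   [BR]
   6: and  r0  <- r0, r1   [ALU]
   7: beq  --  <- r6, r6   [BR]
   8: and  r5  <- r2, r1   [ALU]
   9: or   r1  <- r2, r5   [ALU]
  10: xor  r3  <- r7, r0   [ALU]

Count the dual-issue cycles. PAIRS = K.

c0: i0 mulh  RAW r4
c1: i1 ld  WAW r7
c2: i2 mulh  no-port MUL/BR
c3: i3/i4 beq;xor  pair
c4: i5/i6 beq;and  pair
c5: i7/i8 beq;and  pair
c6: i9/i10 or;xor  pair

PAIRS = 4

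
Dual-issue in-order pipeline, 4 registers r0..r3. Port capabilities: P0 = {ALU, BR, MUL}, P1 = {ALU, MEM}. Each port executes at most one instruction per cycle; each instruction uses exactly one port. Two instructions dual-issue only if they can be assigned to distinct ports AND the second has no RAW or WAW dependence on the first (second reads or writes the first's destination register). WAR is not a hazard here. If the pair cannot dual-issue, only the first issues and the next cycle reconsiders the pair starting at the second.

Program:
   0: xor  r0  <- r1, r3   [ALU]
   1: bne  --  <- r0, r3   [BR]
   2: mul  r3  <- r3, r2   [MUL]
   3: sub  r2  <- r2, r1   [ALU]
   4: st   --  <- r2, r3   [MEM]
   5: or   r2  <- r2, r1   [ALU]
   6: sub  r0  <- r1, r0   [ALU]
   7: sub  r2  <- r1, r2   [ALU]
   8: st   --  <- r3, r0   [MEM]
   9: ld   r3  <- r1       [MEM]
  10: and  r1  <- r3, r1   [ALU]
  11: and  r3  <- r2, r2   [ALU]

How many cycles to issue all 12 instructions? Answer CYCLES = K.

  cy0 -> i0 (xor.ALU) RAW r0
  cy1 -> i1 (bne.BR) no-port BR/MUL
  cy2 -> i2&i3 (mul.MUL/sub.ALU) dual
  cy3 -> i4&i5 (st.MEM/or.ALU) dual
  cy4 -> i6&i7 (sub.ALU/sub.ALU) dual
  cy5 -> i8 (st.MEM) no-port MEM/MEM
  cy6 -> i9 (ld.MEM) RAW r3
  cy7 -> i10&i11 (and.ALU/and.ALU) dual

CYCLES = 8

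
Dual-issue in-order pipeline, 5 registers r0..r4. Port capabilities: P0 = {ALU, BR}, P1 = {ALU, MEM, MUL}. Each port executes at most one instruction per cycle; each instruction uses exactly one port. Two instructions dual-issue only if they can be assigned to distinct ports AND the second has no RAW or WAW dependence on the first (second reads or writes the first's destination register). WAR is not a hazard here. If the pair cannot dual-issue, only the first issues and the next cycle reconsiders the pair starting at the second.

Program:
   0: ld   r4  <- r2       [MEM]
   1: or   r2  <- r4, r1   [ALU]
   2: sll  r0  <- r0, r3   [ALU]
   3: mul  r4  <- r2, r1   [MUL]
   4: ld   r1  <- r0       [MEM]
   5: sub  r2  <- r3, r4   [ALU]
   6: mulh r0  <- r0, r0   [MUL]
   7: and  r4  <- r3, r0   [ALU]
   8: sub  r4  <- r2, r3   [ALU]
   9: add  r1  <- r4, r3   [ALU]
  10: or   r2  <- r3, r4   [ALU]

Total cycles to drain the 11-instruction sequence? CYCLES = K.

[0] i0  ld  -- RAW r4
[1] i1&i2  or+sll  -- 2-wide
[2] i3  mul  -- no-port MUL/MEM
[3] i4&i5  ld+sub  -- 2-wide
[4] i6  mulh  -- RAW r0
[5] i7  and  -- WAW r4
[6] i8  sub  -- RAW r4
[7] i9&i10  add+or  -- 2-wide

CYCLES = 8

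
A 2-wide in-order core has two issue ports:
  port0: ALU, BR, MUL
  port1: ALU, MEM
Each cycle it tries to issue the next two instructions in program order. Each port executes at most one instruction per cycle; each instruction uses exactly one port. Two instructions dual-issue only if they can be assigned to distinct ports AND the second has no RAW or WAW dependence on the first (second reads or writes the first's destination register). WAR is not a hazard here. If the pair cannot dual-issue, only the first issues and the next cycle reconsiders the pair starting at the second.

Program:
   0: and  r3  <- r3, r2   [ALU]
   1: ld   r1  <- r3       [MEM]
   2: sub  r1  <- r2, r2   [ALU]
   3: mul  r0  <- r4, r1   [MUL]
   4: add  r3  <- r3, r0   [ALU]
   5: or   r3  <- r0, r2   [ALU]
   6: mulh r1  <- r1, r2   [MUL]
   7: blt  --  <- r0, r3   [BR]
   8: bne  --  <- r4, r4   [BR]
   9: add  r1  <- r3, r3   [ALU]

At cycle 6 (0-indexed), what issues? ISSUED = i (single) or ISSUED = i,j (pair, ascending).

ISSUED = 7

0. and @i0  | RAW r3
1. ld @i1  | WAW r1
2. sub @i2  | RAW r1
3. mul @i3  | RAW r0
4. add @i4  | WAW r3
5. or/mulh @i5,i6  | dual
6. blt @i7  | no-port BR/BR
7. bne/add @i8,i9  | dual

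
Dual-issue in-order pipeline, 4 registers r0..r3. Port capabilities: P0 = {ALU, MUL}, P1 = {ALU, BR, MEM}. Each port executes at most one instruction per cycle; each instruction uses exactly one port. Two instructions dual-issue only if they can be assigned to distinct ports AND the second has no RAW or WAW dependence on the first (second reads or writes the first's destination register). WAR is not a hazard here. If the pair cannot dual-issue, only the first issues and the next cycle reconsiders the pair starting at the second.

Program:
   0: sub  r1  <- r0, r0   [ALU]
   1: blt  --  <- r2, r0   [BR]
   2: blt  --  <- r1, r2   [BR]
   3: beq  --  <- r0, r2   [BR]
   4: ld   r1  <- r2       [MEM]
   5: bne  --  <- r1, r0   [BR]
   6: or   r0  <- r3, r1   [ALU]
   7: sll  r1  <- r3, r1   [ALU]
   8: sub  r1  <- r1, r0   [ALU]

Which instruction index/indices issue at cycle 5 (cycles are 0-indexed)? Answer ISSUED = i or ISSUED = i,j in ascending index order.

ISSUED = 7

[0] i0+i1  sub.ALU+blt.BR  -- dual
[1] i2  blt.BR  -- no-port BR/BR
[2] i3  beq.BR  -- no-port BR/MEM
[3] i4  ld.MEM  -- no-port MEM/BR
[4] i5+i6  bne.BR+or.ALU  -- dual
[5] i7  sll.ALU  -- RAW+WAW r1
[6] i8  sub.ALU  -- tail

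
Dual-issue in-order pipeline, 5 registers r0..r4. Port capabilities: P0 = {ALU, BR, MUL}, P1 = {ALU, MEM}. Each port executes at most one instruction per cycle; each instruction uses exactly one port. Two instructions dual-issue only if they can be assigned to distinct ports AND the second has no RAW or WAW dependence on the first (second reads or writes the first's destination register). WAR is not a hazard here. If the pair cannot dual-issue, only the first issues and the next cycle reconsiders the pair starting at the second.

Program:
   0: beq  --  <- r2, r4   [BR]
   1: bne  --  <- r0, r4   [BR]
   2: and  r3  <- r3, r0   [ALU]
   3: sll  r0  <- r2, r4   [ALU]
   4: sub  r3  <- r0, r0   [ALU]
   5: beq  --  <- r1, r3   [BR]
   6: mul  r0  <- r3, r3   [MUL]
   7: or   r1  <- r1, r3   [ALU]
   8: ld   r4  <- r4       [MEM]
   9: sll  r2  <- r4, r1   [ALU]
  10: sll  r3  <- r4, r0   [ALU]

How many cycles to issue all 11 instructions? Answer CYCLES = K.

t=0 i0:beq.BR ; no-port BR/BR
t=1 i1/i2:bne.BR+and.ALU ; 2-wide
t=2 i3:sll.ALU ; RAW r0
t=3 i4:sub.ALU ; RAW r3
t=4 i5:beq.BR ; no-port BR/MUL
t=5 i6/i7:mul.MUL+or.ALU ; 2-wide
t=6 i8:ld.MEM ; RAW r4
t=7 i9/i10:sll.ALU+sll.ALU ; 2-wide

CYCLES = 8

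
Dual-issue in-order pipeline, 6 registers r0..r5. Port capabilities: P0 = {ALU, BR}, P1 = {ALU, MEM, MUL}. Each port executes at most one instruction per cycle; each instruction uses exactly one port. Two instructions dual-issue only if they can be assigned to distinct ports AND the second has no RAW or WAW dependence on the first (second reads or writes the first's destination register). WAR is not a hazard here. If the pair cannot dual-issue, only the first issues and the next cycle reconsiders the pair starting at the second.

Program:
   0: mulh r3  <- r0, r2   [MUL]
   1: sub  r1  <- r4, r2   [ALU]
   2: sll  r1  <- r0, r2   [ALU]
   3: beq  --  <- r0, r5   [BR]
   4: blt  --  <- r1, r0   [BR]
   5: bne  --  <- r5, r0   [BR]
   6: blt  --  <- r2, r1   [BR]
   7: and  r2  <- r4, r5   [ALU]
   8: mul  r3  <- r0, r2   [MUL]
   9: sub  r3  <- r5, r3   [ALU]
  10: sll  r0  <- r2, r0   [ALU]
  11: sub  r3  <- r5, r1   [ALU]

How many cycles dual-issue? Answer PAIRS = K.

[0] i0,i1  mulh+sub  -- 2-wide
[1] i2,i3  sll+beq  -- 2-wide
[2] i4  blt  -- no-port BR/BR
[3] i5  bne  -- no-port BR/BR
[4] i6,i7  blt+and  -- 2-wide
[5] i8  mul  -- RAW+WAW r3
[6] i9,i10  sub+sll  -- 2-wide
[7] i11  sub  -- tail

PAIRS = 4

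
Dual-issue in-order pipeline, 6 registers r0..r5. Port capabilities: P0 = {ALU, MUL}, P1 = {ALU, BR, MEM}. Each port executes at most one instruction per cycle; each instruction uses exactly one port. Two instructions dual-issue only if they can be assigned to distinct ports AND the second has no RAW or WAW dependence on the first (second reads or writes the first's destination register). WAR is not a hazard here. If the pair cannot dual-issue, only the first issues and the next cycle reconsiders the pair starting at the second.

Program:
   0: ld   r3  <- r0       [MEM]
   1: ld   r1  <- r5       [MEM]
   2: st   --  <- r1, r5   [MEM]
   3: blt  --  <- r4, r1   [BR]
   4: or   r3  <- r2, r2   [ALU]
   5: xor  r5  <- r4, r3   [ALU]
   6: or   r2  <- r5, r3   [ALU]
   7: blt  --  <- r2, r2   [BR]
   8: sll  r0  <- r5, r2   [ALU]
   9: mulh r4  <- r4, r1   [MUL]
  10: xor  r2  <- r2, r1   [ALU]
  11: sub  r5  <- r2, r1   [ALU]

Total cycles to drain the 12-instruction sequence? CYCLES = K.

CYCLES = 9

c0: i0 ld.MEM  no-port MEM/MEM
c1: i1 ld.MEM  no-port MEM/MEM
c2: i2 st.MEM  no-port MEM/BR
c3: i3,i4 blt.BR;or.ALU  2-wide
c4: i5 xor.ALU  RAW r5
c5: i6 or.ALU  RAW r2
c6: i7,i8 blt.BR;sll.ALU  2-wide
c7: i9,i10 mulh.MUL;xor.ALU  2-wide
c8: i11 sub.ALU  tail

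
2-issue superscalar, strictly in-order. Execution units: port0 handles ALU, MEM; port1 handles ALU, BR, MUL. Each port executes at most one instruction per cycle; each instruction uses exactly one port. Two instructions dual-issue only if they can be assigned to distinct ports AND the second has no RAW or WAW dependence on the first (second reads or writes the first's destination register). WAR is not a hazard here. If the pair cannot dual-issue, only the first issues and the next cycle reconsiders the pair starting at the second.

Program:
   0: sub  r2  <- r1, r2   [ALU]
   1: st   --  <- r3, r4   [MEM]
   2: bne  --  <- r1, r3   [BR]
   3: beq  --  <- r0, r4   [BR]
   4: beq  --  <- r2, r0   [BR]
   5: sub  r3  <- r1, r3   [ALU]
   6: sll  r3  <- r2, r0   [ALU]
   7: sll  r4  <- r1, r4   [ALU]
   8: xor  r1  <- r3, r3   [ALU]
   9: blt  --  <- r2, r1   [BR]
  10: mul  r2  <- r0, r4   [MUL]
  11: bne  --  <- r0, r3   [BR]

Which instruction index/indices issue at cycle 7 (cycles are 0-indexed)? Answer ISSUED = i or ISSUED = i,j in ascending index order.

  cy0 -> i0/i1 (sub;st) dual
  cy1 -> i2 (bne) no-port BR/BR
  cy2 -> i3 (beq) no-port BR/BR
  cy3 -> i4/i5 (beq;sub) dual
  cy4 -> i6/i7 (sll;sll) dual
  cy5 -> i8 (xor) RAW r1
  cy6 -> i9 (blt) no-port BR/MUL
  cy7 -> i10 (mul) no-port MUL/BR
  cy8 -> i11 (bne) tail

ISSUED = 10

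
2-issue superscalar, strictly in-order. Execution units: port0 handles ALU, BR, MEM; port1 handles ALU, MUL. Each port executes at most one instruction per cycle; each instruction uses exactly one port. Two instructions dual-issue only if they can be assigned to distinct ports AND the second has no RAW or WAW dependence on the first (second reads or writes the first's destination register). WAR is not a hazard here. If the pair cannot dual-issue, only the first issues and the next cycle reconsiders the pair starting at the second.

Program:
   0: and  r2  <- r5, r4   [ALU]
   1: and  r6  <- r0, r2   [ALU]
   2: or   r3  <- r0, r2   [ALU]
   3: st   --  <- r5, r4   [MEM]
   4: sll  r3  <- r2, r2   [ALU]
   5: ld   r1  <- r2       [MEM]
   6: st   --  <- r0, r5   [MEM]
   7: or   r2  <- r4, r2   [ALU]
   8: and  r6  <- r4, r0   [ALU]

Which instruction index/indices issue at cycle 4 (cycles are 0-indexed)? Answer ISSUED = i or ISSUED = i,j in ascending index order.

ISSUED = 6,7

  cy0 -> i0 (and) RAW r2
  cy1 -> i1+i2 (and/or) pair
  cy2 -> i3+i4 (st/sll) pair
  cy3 -> i5 (ld) no-port MEM/MEM
  cy4 -> i6+i7 (st/or) pair
  cy5 -> i8 (and) tail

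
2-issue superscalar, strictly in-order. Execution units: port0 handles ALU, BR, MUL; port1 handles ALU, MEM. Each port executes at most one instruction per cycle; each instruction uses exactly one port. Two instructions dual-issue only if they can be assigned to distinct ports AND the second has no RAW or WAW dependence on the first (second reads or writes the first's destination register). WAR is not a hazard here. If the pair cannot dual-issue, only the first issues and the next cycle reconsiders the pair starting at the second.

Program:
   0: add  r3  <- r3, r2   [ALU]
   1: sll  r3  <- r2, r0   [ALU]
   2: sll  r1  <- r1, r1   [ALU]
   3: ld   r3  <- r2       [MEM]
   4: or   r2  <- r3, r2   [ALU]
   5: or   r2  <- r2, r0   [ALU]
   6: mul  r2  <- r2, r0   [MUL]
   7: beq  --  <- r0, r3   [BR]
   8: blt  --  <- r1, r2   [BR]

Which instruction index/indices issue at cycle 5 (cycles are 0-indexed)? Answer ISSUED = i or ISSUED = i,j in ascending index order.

ISSUED = 6

t=0 i0:add.ALU ; WAW r3
t=1 i1&i2:sll.ALU+sll.ALU ; pair
t=2 i3:ld.MEM ; RAW r3
t=3 i4:or.ALU ; RAW+WAW r2
t=4 i5:or.ALU ; RAW+WAW r2
t=5 i6:mul.MUL ; no-port MUL/BR
t=6 i7:beq.BR ; no-port BR/BR
t=7 i8:blt.BR ; tail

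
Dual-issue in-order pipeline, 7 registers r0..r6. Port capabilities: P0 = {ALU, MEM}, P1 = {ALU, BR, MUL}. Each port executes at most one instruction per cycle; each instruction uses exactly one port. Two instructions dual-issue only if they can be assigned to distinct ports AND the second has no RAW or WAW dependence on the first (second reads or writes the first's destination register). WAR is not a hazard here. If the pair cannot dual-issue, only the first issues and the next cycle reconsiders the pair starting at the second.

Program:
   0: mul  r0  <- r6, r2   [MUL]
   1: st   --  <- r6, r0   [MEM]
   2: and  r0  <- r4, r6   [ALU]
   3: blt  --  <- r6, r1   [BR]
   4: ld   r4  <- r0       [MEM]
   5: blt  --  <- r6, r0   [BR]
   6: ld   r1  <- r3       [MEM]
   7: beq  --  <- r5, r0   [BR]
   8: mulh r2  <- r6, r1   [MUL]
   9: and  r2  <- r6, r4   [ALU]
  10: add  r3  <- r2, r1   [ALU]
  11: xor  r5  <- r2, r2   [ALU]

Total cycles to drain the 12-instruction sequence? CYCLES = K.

CYCLES = 8

c0: i0 mul  RAW r0
c1: i1/i2 st and  pair
c2: i3/i4 blt ld  pair
c3: i5/i6 blt ld  pair
c4: i7 beq  no-port BR/MUL
c5: i8 mulh  WAW r2
c6: i9 and  RAW r2
c7: i10/i11 add xor  pair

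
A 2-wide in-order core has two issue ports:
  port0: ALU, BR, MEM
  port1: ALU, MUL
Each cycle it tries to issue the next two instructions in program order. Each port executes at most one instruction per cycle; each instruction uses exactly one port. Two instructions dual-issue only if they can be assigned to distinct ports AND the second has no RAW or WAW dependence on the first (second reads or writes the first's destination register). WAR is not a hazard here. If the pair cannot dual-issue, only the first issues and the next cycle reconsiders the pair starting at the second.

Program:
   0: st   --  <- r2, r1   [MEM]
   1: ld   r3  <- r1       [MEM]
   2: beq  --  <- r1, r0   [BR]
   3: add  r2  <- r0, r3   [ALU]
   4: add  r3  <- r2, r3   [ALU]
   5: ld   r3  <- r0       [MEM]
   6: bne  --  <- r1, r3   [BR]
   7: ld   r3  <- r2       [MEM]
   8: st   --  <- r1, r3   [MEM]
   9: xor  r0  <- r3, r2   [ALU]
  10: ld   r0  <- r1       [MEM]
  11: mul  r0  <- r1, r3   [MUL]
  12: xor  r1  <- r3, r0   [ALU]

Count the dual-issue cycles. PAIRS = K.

PAIRS = 2

[0] i0  st.MEM  -- no-port MEM/MEM
[1] i1  ld.MEM  -- no-port MEM/BR
[2] i2+i3  beq.BR+add.ALU  -- 2-wide
[3] i4  add.ALU  -- WAW r3
[4] i5  ld.MEM  -- no-port MEM/BR
[5] i6  bne.BR  -- no-port BR/MEM
[6] i7  ld.MEM  -- no-port MEM/MEM
[7] i8+i9  st.MEM+xor.ALU  -- 2-wide
[8] i10  ld.MEM  -- WAW r0
[9] i11  mul.MUL  -- RAW r0
[10] i12  xor.ALU  -- tail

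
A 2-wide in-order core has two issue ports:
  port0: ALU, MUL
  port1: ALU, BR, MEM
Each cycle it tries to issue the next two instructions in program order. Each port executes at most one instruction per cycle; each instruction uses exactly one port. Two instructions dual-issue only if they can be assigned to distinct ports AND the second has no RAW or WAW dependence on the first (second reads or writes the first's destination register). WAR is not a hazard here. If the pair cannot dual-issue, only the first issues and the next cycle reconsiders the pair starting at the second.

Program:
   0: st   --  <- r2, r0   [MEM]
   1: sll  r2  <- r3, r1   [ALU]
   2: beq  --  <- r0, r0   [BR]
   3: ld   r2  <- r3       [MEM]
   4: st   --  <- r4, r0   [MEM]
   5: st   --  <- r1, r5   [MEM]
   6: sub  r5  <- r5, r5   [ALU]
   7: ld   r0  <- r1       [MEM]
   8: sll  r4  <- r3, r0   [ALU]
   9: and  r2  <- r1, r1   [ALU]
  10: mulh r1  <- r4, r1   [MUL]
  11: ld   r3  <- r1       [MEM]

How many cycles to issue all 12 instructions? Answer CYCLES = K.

c0: i0,i1 st.MEM/sll.ALU  dual
c1: i2 beq.BR  no-port BR/MEM
c2: i3 ld.MEM  no-port MEM/MEM
c3: i4 st.MEM  no-port MEM/MEM
c4: i5,i6 st.MEM/sub.ALU  dual
c5: i7 ld.MEM  RAW r0
c6: i8,i9 sll.ALU/and.ALU  dual
c7: i10 mulh.MUL  RAW r1
c8: i11 ld.MEM  tail

CYCLES = 9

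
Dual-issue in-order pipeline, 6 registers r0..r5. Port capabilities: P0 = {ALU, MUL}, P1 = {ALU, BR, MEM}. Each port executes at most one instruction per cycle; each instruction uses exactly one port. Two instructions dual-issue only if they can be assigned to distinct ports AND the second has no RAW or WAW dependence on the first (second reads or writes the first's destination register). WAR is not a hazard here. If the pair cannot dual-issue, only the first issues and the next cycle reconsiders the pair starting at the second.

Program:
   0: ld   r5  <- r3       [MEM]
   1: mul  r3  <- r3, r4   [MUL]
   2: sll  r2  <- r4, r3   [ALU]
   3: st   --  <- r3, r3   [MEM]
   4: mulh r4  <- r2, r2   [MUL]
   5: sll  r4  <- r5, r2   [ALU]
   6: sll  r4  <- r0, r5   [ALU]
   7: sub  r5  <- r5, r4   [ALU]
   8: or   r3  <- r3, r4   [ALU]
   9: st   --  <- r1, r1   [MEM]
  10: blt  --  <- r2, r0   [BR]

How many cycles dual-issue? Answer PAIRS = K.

0. ld/mul @i0/i1  | 2-wide
1. sll/st @i2/i3  | 2-wide
2. mulh @i4  | WAW r4
3. sll @i5  | WAW r4
4. sll @i6  | RAW r4
5. sub/or @i7/i8  | 2-wide
6. st @i9  | no-port MEM/BR
7. blt @i10  | tail

PAIRS = 3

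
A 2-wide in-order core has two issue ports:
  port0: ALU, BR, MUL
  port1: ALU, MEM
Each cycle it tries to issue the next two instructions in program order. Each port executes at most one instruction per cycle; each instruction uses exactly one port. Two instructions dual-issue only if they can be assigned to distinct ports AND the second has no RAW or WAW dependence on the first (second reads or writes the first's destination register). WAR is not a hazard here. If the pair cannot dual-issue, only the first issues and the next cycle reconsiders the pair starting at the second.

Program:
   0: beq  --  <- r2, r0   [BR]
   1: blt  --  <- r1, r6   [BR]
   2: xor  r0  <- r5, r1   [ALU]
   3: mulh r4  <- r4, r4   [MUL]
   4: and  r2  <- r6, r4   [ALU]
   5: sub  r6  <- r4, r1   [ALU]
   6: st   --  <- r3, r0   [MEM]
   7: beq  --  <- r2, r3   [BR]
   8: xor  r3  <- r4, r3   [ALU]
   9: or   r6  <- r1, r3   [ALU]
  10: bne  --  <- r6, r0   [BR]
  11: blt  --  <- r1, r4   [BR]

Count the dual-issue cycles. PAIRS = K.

  cy0 -> i0 (beq.BR) no-port BR/BR
  cy1 -> i1&i2 (blt.BR;xor.ALU) 2-wide
  cy2 -> i3 (mulh.MUL) RAW r4
  cy3 -> i4&i5 (and.ALU;sub.ALU) 2-wide
  cy4 -> i6&i7 (st.MEM;beq.BR) 2-wide
  cy5 -> i8 (xor.ALU) RAW r3
  cy6 -> i9 (or.ALU) RAW r6
  cy7 -> i10 (bne.BR) no-port BR/BR
  cy8 -> i11 (blt.BR) tail

PAIRS = 3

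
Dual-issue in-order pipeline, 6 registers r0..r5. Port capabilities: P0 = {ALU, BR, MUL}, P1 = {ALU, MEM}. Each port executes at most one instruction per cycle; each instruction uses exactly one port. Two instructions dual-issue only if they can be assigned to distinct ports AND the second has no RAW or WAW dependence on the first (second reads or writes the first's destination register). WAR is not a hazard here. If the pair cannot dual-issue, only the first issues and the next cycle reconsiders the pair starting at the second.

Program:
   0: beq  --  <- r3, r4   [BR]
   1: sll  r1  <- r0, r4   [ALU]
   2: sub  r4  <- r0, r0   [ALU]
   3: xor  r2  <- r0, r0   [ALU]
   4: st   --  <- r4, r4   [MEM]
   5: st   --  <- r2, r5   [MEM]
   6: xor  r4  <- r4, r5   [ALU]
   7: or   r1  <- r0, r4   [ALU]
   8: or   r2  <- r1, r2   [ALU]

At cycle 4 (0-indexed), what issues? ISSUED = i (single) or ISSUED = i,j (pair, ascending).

ISSUED = 7

[0] i0&i1  beq sll  -- 2-wide
[1] i2&i3  sub xor  -- 2-wide
[2] i4  st  -- no-port MEM/MEM
[3] i5&i6  st xor  -- 2-wide
[4] i7  or  -- RAW r1
[5] i8  or  -- tail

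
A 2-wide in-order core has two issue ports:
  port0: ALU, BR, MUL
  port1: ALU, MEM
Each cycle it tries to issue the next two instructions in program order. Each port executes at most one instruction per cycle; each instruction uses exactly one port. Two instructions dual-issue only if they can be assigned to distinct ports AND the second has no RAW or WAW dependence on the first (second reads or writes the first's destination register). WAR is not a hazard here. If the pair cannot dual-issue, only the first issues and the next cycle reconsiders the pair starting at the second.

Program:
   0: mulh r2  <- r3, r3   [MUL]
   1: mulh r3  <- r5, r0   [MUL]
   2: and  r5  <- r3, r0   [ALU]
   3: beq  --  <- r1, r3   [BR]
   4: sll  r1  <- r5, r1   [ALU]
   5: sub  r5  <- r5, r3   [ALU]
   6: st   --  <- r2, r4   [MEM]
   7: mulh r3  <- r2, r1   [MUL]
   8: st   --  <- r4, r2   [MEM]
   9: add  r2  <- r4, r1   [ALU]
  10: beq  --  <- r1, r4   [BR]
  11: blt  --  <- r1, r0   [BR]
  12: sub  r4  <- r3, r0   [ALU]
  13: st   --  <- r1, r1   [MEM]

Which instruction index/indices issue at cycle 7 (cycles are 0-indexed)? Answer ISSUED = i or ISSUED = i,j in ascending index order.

ISSUED = 11,12

#0 head=0: mulh i0 no-port MUL/MUL
#1 head=1: mulh i1 RAW r3
#2 head=2: and beq i2/i3 dual
#3 head=4: sll sub i4/i5 dual
#4 head=6: st mulh i6/i7 dual
#5 head=8: st add i8/i9 dual
#6 head=10: beq i10 no-port BR/BR
#7 head=11: blt sub i11/i12 dual
#8 head=13: st i13 tail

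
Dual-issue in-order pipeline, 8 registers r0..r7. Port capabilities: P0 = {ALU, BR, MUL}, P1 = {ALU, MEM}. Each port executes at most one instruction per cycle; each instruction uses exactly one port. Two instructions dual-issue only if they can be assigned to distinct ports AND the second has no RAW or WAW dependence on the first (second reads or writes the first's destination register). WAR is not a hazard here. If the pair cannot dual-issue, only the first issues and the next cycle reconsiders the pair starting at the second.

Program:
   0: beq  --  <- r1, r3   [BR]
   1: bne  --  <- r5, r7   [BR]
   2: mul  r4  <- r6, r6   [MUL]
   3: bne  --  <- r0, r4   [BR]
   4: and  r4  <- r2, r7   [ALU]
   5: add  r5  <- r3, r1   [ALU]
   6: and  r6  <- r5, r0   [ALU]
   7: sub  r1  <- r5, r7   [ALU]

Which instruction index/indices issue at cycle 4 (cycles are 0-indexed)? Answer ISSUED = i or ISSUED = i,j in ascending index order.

c0: i0 beq  no-port BR/BR
c1: i1 bne  no-port BR/MUL
c2: i2 mul  no-port MUL/BR
c3: i3&i4 bne;and  2-wide
c4: i5 add  RAW r5
c5: i6&i7 and;sub  2-wide

ISSUED = 5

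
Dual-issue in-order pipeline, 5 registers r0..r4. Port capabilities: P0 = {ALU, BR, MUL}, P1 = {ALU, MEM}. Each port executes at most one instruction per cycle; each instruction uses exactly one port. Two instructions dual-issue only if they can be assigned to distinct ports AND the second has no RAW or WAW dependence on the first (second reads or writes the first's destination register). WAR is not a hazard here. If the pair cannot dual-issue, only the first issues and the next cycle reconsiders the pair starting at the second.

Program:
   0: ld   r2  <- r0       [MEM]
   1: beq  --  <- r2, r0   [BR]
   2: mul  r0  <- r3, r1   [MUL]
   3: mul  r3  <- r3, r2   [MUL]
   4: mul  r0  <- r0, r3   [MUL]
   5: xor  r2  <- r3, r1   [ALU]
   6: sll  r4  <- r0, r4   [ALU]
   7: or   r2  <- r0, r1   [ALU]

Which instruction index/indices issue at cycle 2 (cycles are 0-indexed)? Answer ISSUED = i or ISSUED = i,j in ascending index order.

ISSUED = 2

#0 head=0: ld.MEM i0 RAW r2
#1 head=1: beq.BR i1 no-port BR/MUL
#2 head=2: mul.MUL i2 no-port MUL/MUL
#3 head=3: mul.MUL i3 no-port MUL/MUL
#4 head=4: mul.MUL xor.ALU i4+i5 pair
#5 head=6: sll.ALU or.ALU i6+i7 pair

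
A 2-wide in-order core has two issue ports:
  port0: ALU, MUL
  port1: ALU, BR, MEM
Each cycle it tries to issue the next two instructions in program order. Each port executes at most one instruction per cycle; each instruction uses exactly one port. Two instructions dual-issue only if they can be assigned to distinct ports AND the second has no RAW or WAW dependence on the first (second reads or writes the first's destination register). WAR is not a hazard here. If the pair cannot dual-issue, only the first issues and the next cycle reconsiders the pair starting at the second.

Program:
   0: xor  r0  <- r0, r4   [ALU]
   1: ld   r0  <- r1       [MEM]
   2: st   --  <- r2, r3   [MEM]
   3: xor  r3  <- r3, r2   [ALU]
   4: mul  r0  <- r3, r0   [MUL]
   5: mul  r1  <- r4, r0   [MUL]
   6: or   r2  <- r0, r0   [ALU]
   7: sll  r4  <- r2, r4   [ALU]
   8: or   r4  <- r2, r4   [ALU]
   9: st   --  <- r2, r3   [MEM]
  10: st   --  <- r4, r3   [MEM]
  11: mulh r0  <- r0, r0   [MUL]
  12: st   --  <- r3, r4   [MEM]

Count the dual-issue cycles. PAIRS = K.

0. xor @i0  | WAW r0
1. ld @i1  | no-port MEM/MEM
2. st xor @i2&i3  | dual
3. mul @i4  | no-port MUL/MUL
4. mul or @i5&i6  | dual
5. sll @i7  | RAW+WAW r4
6. or st @i8&i9  | dual
7. st mulh @i10&i11  | dual
8. st @i12  | tail

PAIRS = 4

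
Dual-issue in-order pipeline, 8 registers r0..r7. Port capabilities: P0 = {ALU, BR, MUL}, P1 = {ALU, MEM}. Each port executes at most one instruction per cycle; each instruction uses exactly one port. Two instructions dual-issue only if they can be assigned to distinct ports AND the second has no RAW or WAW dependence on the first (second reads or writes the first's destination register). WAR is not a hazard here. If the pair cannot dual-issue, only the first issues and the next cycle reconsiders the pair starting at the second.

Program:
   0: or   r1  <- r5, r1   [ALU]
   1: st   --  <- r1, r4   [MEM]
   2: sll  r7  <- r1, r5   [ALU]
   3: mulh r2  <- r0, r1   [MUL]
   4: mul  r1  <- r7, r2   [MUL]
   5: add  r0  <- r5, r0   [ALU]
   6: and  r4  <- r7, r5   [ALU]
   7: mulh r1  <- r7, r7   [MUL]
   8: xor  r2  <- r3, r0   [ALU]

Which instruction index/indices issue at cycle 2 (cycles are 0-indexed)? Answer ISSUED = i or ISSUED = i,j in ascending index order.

[0] i0  or  -- RAW r1
[1] i1&i2  st+sll  -- pair
[2] i3  mulh  -- no-port MUL/MUL
[3] i4&i5  mul+add  -- pair
[4] i6&i7  and+mulh  -- pair
[5] i8  xor  -- tail

ISSUED = 3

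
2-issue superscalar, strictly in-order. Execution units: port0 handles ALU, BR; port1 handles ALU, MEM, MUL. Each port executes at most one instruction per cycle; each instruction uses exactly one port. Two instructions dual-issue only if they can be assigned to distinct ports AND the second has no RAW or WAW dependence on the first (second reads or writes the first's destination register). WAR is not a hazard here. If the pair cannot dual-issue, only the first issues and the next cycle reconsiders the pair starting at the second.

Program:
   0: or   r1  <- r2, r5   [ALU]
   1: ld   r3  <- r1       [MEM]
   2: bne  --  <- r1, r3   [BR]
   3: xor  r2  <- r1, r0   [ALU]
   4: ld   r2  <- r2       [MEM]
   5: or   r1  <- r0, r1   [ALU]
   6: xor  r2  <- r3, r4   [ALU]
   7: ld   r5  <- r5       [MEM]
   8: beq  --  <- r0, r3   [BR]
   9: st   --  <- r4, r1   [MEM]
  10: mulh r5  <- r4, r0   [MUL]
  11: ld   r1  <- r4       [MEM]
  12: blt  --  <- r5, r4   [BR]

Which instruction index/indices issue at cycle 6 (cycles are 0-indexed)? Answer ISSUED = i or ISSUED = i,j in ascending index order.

[0] i0  or.ALU  -- RAW r1
[1] i1  ld.MEM  -- RAW r3
[2] i2+i3  bne.BR+xor.ALU  -- dual
[3] i4+i5  ld.MEM+or.ALU  -- dual
[4] i6+i7  xor.ALU+ld.MEM  -- dual
[5] i8+i9  beq.BR+st.MEM  -- dual
[6] i10  mulh.MUL  -- no-port MUL/MEM
[7] i11+i12  ld.MEM+blt.BR  -- dual

ISSUED = 10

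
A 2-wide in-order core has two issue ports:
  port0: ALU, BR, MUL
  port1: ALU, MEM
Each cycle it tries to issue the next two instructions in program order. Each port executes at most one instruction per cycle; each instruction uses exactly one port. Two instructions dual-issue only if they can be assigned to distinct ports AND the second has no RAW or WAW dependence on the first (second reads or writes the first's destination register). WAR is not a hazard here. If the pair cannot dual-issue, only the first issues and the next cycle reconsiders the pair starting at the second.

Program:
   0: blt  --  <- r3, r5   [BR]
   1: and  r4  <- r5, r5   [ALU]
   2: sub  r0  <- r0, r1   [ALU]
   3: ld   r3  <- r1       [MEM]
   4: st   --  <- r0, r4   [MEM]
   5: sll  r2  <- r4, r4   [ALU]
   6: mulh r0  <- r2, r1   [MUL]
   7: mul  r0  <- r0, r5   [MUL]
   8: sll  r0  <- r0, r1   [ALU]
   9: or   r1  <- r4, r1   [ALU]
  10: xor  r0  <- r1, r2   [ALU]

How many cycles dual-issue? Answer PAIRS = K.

PAIRS = 4

c0: i0/i1 blt.BR/and.ALU  pair
c1: i2/i3 sub.ALU/ld.MEM  pair
c2: i4/i5 st.MEM/sll.ALU  pair
c3: i6 mulh.MUL  no-port MUL/MUL
c4: i7 mul.MUL  RAW+WAW r0
c5: i8/i9 sll.ALU/or.ALU  pair
c6: i10 xor.ALU  tail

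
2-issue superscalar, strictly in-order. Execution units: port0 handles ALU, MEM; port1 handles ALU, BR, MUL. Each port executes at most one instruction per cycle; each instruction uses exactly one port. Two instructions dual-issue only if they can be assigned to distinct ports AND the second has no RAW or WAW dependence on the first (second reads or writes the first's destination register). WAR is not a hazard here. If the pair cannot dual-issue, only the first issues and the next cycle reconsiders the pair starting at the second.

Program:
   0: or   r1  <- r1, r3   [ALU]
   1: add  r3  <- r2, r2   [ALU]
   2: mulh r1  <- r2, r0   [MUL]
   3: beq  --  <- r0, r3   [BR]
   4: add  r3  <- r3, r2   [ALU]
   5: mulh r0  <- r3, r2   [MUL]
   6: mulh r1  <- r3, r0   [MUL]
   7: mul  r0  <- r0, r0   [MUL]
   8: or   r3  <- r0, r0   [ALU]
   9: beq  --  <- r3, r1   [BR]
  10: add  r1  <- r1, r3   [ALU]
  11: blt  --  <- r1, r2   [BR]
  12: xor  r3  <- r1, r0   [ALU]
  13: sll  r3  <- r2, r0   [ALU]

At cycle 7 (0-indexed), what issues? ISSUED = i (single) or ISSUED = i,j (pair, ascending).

ISSUED = 9,10

[0] i0,i1  or.ALU/add.ALU  -- pair
[1] i2  mulh.MUL  -- no-port MUL/BR
[2] i3,i4  beq.BR/add.ALU  -- pair
[3] i5  mulh.MUL  -- no-port MUL/MUL
[4] i6  mulh.MUL  -- no-port MUL/MUL
[5] i7  mul.MUL  -- RAW r0
[6] i8  or.ALU  -- RAW r3
[7] i9,i10  beq.BR/add.ALU  -- pair
[8] i11,i12  blt.BR/xor.ALU  -- pair
[9] i13  sll.ALU  -- tail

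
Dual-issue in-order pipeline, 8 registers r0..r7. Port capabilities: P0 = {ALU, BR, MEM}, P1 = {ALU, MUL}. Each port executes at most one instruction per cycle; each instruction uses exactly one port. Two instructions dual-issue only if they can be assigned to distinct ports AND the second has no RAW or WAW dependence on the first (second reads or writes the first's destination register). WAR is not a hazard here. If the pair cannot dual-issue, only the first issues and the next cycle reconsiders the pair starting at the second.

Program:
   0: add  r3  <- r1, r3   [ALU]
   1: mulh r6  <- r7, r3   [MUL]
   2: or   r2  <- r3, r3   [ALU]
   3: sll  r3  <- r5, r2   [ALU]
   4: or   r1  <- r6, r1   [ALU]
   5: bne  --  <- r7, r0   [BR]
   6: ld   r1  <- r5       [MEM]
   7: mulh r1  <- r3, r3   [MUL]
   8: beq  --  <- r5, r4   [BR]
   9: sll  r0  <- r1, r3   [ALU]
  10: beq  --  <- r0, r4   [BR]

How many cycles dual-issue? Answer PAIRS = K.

#0 head=0: add i0 RAW r3
#1 head=1: mulh or i1/i2 dual
#2 head=3: sll or i3/i4 dual
#3 head=5: bne i5 no-port BR/MEM
#4 head=6: ld i6 WAW r1
#5 head=7: mulh beq i7/i8 dual
#6 head=9: sll i9 RAW r0
#7 head=10: beq i10 tail

PAIRS = 3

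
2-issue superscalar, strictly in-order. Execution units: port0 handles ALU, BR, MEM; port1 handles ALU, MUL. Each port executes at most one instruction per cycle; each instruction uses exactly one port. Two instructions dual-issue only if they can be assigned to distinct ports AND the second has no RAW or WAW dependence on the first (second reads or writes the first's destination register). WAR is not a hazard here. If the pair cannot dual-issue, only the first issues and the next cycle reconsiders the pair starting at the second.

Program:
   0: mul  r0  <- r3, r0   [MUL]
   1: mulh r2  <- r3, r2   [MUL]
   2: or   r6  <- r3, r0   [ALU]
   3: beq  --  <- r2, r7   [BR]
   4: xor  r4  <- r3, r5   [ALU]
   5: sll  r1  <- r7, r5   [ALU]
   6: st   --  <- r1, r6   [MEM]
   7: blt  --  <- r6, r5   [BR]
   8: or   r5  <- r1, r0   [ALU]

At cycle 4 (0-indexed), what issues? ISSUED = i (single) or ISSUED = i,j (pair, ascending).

  cy0 -> i0 (mul) no-port MUL/MUL
  cy1 -> i1+i2 (mulh+or) 2-wide
  cy2 -> i3+i4 (beq+xor) 2-wide
  cy3 -> i5 (sll) RAW r1
  cy4 -> i6 (st) no-port MEM/BR
  cy5 -> i7+i8 (blt+or) 2-wide

ISSUED = 6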